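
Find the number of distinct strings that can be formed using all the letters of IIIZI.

5

Letter multiplicities in IIIZI: I×4, Z×1.
So there are 5! / (4!) = 5 distinguishable arrangements.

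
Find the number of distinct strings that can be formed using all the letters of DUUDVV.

90

The 6 letters of DUUDVV have repeats: D appearing twice, U appearing twice, and V appearing twice.
Dividing 6! = 720 by 2!·2!·2! = 8 for the repeated letters gives 90.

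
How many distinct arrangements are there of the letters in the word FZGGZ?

FZGGZ has 5 letters with G appearing twice and Z appearing twice.
Dividing 5! = 120 by 2!·2! = 4 for the repeated letters gives 30.

30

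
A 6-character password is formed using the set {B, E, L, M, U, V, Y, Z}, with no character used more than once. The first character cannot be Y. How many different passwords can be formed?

17640

The first character has 8−1 = 7 choices (anything except Y).
The remaining 5 characters are filled from the other 7 symbols without repetition: 7 × 6 × 5 × 4 × 3 = 2520.
Total: 7 × 2520 = 17640.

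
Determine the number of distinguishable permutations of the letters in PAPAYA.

60

The 6 letters of PAPAYA have repeats: A appearing 3 times and P appearing twice.
The number of distinct arrangements is 6!/(3!·2!) = 720/12 = 60.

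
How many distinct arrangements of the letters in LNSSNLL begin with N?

60

With the first slot taken by N, it remains to arrange the other 6 letters (LSSNLL).
Those 6 letters have L appearing 3 times and S appearing twice, giving (6)!/(3!·2!) = 60.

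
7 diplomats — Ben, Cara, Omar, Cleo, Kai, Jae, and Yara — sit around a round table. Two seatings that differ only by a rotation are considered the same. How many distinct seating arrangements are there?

Around a circle, 7 distinct people have 7!/7 = (6)! = 720 rotationally distinct seatings.

720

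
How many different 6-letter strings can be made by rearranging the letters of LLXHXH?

90

The 6 letters of LLXHXH have repeats: H appearing twice, L appearing twice, and X appearing twice.
The number of distinct arrangements is 6!/(2!·2!·2!) = 720/8 = 90.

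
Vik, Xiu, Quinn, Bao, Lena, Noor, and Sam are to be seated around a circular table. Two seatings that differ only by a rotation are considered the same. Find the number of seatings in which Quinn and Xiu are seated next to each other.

Treat {Quinn, Xiu} as one unit (2 internal orders) and seat the resulting 6 units around the table: (5)! circular arrangements.
So 2 × (5)! = 2 × 120 = 240.

240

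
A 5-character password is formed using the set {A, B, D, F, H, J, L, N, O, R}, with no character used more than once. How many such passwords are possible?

30240

With no repetition, fill the 5 characters in order: 10 choices, then 9, down to 6.
10 × 9 × 8 × 7 × 6 = 30240.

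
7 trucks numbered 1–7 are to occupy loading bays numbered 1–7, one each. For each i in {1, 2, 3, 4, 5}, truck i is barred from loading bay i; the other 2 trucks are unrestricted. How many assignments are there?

2428

Let Aᵢ (for 1 ≤ i ≤ 5) be the placements that put truck i in its forbidden loading bay. Any j of these fix j positions, leaving (7−j)! ways to fill the rest, and there are C(5,j) ways to pick which j.
By inclusion–exclusion, the number of valid placements is Σ_{j=0}^{5} (−1)^j C(5,j)·(7−j)!.
Computing: 5040 − 3600 + 1200 − 240 + 30 − 2 = 2428.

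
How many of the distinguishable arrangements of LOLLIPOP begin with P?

Fix P in the first position and arrange the remaining 7 letters.
Those 7 letters have L appearing 3 times and O appearing twice, giving (7)!/(3!·2!) = 420.

420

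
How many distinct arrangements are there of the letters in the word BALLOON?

1260

The 7 letters of BALLOON have repeats: L appearing twice and O appearing twice.
The number of distinct arrangements is 7!/(2!·2!) = 5040/4 = 1260.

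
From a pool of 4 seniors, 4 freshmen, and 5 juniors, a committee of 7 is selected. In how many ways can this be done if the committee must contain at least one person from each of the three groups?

With no constraint there are C(13,7) = 1716 possible selections.
Subtract selections that omit an entire group: no seniors → C(9,7) = 36; no freshmen → C(9,7) = 36; no juniors → C(8,7) = 8.
Add back selections omitting two groups (i.e. drawn from a single group): C(4,7) + C(4,7) + C(5,7) = 0.
By inclusion–exclusion: 1716 − 80 + 0 = 1636.

1636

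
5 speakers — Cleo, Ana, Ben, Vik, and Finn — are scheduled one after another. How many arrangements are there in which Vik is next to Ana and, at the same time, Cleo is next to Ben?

24

Treat {Vik,Ana} as one block (2 orders) and {Cleo,Ben} as another (2 orders).
That leaves 3 units to arrange: 2 × 2 × 3! = 4 × 6 = 24.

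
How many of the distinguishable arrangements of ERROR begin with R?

With the first slot taken by R, it remains to arrange the other 4 letters (EROR).
Those 4 letters have R appearing twice, giving (4)!/(2!) = 12.

12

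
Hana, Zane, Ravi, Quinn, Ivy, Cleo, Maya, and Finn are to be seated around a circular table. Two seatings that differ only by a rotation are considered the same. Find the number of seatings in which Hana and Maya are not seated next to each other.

3600

All circular seatings of 8 people number (7)! = 5040.
Those with Hana next to Maya: fuse the pair into one unit and seat 7 units around a circle — 2·(6)! = 1440.
Subtracting, 5040 − 1440 = 3600.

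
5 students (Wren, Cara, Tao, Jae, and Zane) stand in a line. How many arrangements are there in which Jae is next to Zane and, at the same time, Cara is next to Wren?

Treat {Jae,Zane} as one block (2 orders) and {Cara,Wren} as another (2 orders).
That leaves 3 units to arrange: 2 × 2 × 3! = 4 × 6 = 24.

24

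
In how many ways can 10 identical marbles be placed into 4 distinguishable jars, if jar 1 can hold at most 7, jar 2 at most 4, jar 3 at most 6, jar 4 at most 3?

Ignoring the caps, the number of non-negative solutions to x_1+…+x_4 = 10 is C(13,3) = 286.
Subtract solutions that violate a single cap (substitute x_i' = x_i − (cap_i+1)): x_1 ≥ 8 gives C(5,3) = 10; x_2 ≥ 5 gives C(8,3) = 56; x_3 ≥ 7 gives C(6,3) = 20; x_4 ≥ 4 gives C(9,3) = 84. Together 170.
Add back pairs where two caps are both exceeded: 0 + 0 + 0 + 0 + 4 + 0 = 4.
By inclusion–exclusion the count is 286 − 170 + 4 = 120.

120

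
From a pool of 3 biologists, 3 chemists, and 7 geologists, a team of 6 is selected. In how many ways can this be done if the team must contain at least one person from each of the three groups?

1302

Unrestricted: C(13,6) = 1716 ways to pick any 6 of the 13.
Selections missing a whole group: no biologists → C(10,6) = 210; no chemists → C(10,6) = 210; no geologists → C(6,6) = 1.
Add back selections omitting two groups (i.e. drawn from a single group): C(3,6) + C(3,6) + C(7,6) = 7.
By inclusion–exclusion: 1716 − 421 + 7 = 1302.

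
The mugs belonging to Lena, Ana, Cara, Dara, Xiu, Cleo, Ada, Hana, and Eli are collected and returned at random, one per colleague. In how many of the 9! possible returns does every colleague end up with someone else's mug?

133496

Let Aᵢ be the assignments in which colleague i gets their own mug. We want the size of the complement of A₁∪…∪A_9.
By inclusion–exclusion this is Σ_{j=0}^{9} (−1)^j C(9,j)·(9−j)!.
Computing: 362880 − 362880 + 181440 − 60480 + 15120 − 3024 + 504 − 72 + 9 − 1 = 133496.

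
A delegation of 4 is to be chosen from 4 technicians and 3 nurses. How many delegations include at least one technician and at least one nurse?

With no constraint there are C(7,4) = 35 possible selections.
Selections missing a whole group: no technicians → C(3,4) = 0; no nurses → C(4,4) = 1.
Both groups omitted at once is impossible, so 35 − 1 = 34.

34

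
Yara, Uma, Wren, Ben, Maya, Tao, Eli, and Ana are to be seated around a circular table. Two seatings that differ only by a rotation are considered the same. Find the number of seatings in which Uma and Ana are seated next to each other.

1440

Treat {Uma, Ana} as one unit (2 internal orders) and seat the resulting 7 units around the table: (6)! circular arrangements.
So 2 × (6)! = 2 × 720 = 1440.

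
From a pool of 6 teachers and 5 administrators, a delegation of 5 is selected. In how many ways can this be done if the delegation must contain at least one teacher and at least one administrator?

455

With no constraint there are C(11,5) = 462 possible selections.
Subtract selections that omit an entire group: no teachers → C(5,5) = 1; no administrators → C(6,5) = 6.
Both groups omitted at once is impossible, so 462 − 7 = 455.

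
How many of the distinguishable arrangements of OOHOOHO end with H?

6

Fix H in the last position and arrange the remaining 6 letters.
Those 6 letters have O appearing 5 times, giving (6)!/(5!) = 6.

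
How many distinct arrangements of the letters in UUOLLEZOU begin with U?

Fix U in the first position and arrange the remaining 8 letters.
Those 8 letters have L appearing twice, O appearing twice, and U appearing twice, giving (8)!/(2!·2!·2!) = 5040.

5040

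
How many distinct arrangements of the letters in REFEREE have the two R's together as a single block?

30

Treat the 2 copies of R as a single block. The multiset to arrange is then {RR, E, E, E, E, F}, 6 items in all.
That gives (6)!/(4!) = 30 arrangements.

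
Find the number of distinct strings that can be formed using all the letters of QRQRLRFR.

Letter multiplicities in QRQRLRFR: F×1, L×1, Q×2, R×4.
So there are 8! / (4!·2!) = 840 distinguishable arrangements.

840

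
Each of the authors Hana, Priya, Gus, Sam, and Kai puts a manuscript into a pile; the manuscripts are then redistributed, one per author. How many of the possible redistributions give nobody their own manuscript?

44

This is the derangement count D_5: permutations of 5 items with no fixed point.
By inclusion–exclusion this is Σ_{j=0}^{5} (−1)^j C(5,j)·(5−j)!.
Computing: 120 − 120 + 60 − 20 + 5 − 1 = 44.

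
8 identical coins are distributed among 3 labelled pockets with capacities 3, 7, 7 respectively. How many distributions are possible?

28

By stars and bars, unrestricted non-negative solutions to x_1+…+x_3 = 8 number C(8+2,2) = 45.
Subtract solutions that violate a single cap (substitute x_i' = x_i − (cap_i+1)): x_1 ≥ 4 gives C(6,2) = 15; x_2 ≥ 8 gives C(2,2) = 1; x_3 ≥ 8 gives C(2,2) = 1. Together 17.
No two caps can be exceeded simultaneously, so the pair terms are all 0.
By inclusion–exclusion the count is 45 − 17 + 0 = 28.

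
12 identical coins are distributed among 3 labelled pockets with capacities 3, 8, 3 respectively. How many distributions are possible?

By stars and bars, unrestricted non-negative solutions to x_1+…+x_3 = 12 number C(12+2,2) = 91.
Subtract solutions that violate a single cap (substitute x_i' = x_i − (cap_i+1)): x_1 ≥ 4 gives C(10,2) = 45; x_2 ≥ 9 gives C(5,2) = 10; x_3 ≥ 4 gives C(10,2) = 45. Together 100.
Add back pairs where two caps are both exceeded: 0 + 15 + 0 = 15.
By inclusion–exclusion the count is 91 − 100 + 15 = 6.

6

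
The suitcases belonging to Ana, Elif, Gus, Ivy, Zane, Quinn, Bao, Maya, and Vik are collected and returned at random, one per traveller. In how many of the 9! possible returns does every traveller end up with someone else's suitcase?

133496

This is the derangement count D_9: permutations of 9 items with no fixed point.
By inclusion–exclusion this is Σ_{j=0}^{9} (−1)^j C(9,j)·(9−j)!.
Computing: 362880 − 362880 + 181440 − 60480 + 15120 − 3024 + 504 − 72 + 9 − 1 = 133496.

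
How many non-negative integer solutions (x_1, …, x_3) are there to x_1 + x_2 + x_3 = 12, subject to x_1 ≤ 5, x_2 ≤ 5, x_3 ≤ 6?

15

Ignoring the caps, the number of non-negative solutions to x_1+…+x_3 = 12 is C(14,2) = 91.
Subtract solutions that violate a single cap (substitute x_i' = x_i − (cap_i+1)): x_1 ≥ 6 gives C(8,2) = 28; x_2 ≥ 6 gives C(8,2) = 28; x_3 ≥ 7 gives C(7,2) = 21. Together 77.
Add back pairs where two caps are both exceeded: 1 + 0 + 0 = 1.
By inclusion–exclusion the count is 91 − 77 + 1 = 15.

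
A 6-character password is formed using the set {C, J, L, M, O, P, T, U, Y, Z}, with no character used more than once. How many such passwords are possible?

151200

Choose and order 6 of the 10 symbols: the first character has 10 options, the next 9, and so on down to 5.
10 × 9 × 8 × 7 × 6 × 5 = 151200.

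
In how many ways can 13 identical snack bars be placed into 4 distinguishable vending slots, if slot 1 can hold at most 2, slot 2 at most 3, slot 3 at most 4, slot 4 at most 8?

Ignoring the caps, the number of non-negative solutions to x_1+…+x_4 = 13 is C(16,3) = 560.
Subtract solutions that violate a single cap (substitute x_i' = x_i − (cap_i+1)): x_1 ≥ 3 gives C(13,3) = 286; x_2 ≥ 4 gives C(12,3) = 220; x_3 ≥ 5 gives C(11,3) = 165; x_4 ≥ 9 gives C(7,3) = 35. Together 706.
Add back pairs where two caps are both exceeded: 84 + 56 + 4 + 35 + 1 + 0 = 180.
Subtract triples: 4 + 0 + 0 + 0 = 4.
By inclusion–exclusion the count is 560 − 706 + 180 − 4 = 30.

30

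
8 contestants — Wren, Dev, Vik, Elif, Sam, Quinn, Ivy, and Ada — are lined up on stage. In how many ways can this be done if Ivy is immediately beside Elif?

10080

Glue Ivy and Elif into one block (2 internal orders), leaving 7 units to arrange in a row.
That gives 2 × 7! = 2 × 5040 = 10080.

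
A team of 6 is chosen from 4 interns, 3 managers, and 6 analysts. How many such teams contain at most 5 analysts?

1715

Split by how many analysts are chosen (0 through 5).
Sum: C(6,0)·C(7,6) + C(6,1)·C(7,5) + C(6,2)·C(7,4) + C(6,3)·C(7,3) + C(6,4)·C(7,2) + C(6,5)·C(7,1) = 7 + 126 + 525 + 700 + 315 + 42 = 1715.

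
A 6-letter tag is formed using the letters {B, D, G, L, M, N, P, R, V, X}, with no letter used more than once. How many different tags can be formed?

151200

With no repetition, fill the 6 letters in order: 10 choices, then 9, down to 5.
That product is 10 × 9 × 8 × 7 × 6 × 5 = 151200.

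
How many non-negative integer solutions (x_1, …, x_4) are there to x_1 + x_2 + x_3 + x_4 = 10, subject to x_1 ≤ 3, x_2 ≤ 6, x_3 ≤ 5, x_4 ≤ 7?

By stars and bars, unrestricted non-negative solutions to x_1+…+x_4 = 10 number C(10+3,3) = 286.
Subtract solutions that violate a single cap (substitute x_i' = x_i − (cap_i+1)): x_1 ≥ 4 gives C(9,3) = 84; x_2 ≥ 7 gives C(6,3) = 20; x_3 ≥ 6 gives C(7,3) = 35; x_4 ≥ 8 gives C(5,3) = 10. Together 149.
Add back pairs where two caps are both exceeded: 0 + 1 + 0 + 0 + 0 + 0 = 1.
By inclusion–exclusion the count is 286 − 149 + 1 = 138.

138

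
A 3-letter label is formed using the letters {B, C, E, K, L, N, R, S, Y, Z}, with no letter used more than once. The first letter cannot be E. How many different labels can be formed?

The first letter has 10−1 = 9 choices (anything except E).
The remaining 2 letters are filled from the other 9 symbols without repetition: 9 × 8 = 72.
Total: 9 × 72 = 648.

648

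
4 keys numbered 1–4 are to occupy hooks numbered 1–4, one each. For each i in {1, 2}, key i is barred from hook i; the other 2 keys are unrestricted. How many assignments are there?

14

Let Aᵢ (for i ∈ {1, 2}) be the placements that put key i in its forbidden hook. Any j of these fix j positions, leaving (4−j)! ways to fill the rest, and there are C(2,j) ways to pick which j.
By inclusion–exclusion, the number of valid placements is Σ_{j=0}^{2} (−1)^j C(2,j)·(4−j)!.
Computing: 24 − 12 + 2 = 14.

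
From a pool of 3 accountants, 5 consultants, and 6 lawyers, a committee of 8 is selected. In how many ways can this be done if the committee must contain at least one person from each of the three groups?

Total 8-person selections from all 14: C(14,8) = 3003.
Selections missing a whole group: no accountants → C(11,8) = 165; no consultants → C(9,8) = 9; no lawyers → C(8,8) = 1.
Add back selections omitting two groups (i.e. drawn from a single group): C(3,8) + C(5,8) + C(6,8) = 0.
By inclusion–exclusion: 3003 − 175 + 0 = 2828.

2828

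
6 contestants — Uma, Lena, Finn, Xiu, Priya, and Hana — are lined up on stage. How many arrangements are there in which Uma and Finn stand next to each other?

Place the 4 others and the Uma-Finn pair as 5 objects in a line; the pair has 2 internal arrangements.
So the count is 2·(5)! = 240.

240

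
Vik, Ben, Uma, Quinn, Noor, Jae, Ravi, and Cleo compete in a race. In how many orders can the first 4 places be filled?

There are 8 choices for 1st place, 7 for 2nd, and so on down to 5 for position 4.
That gives 8 × 7 × 6 × 5 = 1680.

1680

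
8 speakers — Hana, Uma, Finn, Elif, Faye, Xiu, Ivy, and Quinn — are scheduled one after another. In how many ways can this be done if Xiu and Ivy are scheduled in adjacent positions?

Glue Xiu and Ivy into one block (2 internal orders), leaving 7 units to arrange in a row.
So the count is 2·(7)! = 10080.

10080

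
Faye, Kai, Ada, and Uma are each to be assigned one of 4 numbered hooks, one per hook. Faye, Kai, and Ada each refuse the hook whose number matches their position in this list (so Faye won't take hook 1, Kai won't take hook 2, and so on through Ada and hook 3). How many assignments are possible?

Let Aᵢ (for i ∈ {1, 2, 3}) be the placements that put person i in their forbidden hook. Any j of these fix j positions, leaving (4−j)! ways to fill the rest, and there are C(3,j) ways to pick which j.
By inclusion–exclusion, the number of valid placements is Σ_{j=0}^{3} (−1)^j C(3,j)·(4−j)!.
Computing: 24 − 18 + 6 − 1 = 11.

11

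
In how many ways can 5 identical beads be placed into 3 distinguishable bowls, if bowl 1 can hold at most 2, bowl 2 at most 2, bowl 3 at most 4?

8

Ignoring the caps, the number of non-negative solutions to x_1+…+x_3 = 5 is C(7,2) = 21.
Subtract solutions that violate a single cap (substitute x_i' = x_i − (cap_i+1)): x_1 ≥ 3 gives C(4,2) = 6; x_2 ≥ 3 gives C(4,2) = 6; x_3 ≥ 5 gives C(2,2) = 1. Together 13.
No two caps can be exceeded simultaneously, so the pair terms are all 0.
By inclusion–exclusion the count is 21 − 13 + 0 = 8.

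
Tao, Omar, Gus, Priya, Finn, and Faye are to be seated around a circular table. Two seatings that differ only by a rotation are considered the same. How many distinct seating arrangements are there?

Fix one person's seat to break rotational symmetry; the remaining 5 people can be arranged in (5)! = 120 ways.

120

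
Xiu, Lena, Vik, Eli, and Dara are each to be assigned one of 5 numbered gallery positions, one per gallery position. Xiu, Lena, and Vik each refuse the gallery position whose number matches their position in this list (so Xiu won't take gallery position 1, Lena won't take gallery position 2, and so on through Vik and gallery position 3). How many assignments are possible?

Let Aᵢ (for i ∈ {1, 2, 3}) be the placements that put person i in their forbidden gallery position. Any j of these fix j positions, leaving (5−j)! ways to fill the rest, and there are C(3,j) ways to pick which j.
By inclusion–exclusion, the number of valid placements is Σ_{j=0}^{3} (−1)^j C(3,j)·(5−j)!.
Computing: 120 − 72 + 18 − 2 = 64.

64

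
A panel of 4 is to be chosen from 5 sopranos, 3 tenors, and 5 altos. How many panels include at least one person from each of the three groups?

Total 4-person selections from all 13: C(13,4) = 715.
Subtract selections that omit an entire group: no sopranos → C(8,4) = 70; no tenors → C(10,4) = 210; no altos → C(8,4) = 70.
Add back selections omitting two groups (i.e. drawn from a single group): C(5,4) + C(3,4) + C(5,4) = 10.
By inclusion–exclusion: 715 − 350 + 10 = 375.

375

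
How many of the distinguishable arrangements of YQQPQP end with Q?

30

With the last slot taken by Q, it remains to arrange the other 5 letters (YQPQP).
Those 5 letters have P appearing twice and Q appearing twice, giving (5)!/(2!·2!) = 30.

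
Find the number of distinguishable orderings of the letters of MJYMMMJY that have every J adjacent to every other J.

105

Treat the 2 copies of J as a single block. The multiset to arrange is then {JJ, M, M, M, M, Y, Y}, 7 items in all.
That gives (7)!/(4!·2!) = 105 arrangements.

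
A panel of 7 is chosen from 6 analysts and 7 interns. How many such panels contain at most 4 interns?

1358

Split by how many interns are chosen (0 through 4).
Sum: C(7,0)·C(6,7) + C(7,1)·C(6,6) + C(7,2)·C(6,5) + C(7,3)·C(6,4) + C(7,4)·C(6,3) = 0 + 7 + 126 + 525 + 700 = 1358.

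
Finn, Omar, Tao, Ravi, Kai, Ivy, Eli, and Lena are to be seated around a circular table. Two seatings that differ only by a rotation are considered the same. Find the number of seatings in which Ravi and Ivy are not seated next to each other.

Without the restriction there are (7)! = 5040 seatings.
Those with Ravi next to Ivy: fuse the pair into one unit and seat 7 units around a circle — 2·(6)! = 1440.
Subtracting, 5040 − 1440 = 3600.

3600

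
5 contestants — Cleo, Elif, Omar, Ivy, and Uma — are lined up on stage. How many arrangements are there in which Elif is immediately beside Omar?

Glue Elif and Omar into one block (2 internal orders), leaving 4 units to arrange in a row.
That gives 2 × 4! = 2 × 24 = 48.

48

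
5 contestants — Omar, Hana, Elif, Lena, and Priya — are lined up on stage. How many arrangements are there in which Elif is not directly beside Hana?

72

Of the 5! = 120 arrangements, those with Elif and Hana adjacent number 2 × 4! = 48 (treat the pair as a block with 2 internal orders).
So 120 − 48 = 72 arrangements keep them apart.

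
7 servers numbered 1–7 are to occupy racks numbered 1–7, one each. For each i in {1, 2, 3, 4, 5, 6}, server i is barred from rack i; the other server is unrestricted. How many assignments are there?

Let Aᵢ (for 1 ≤ i ≤ 6) be the placements that put server i in its forbidden rack. Any j of these fix j positions, leaving (7−j)! ways to fill the rest, and there are C(6,j) ways to pick which j.
By inclusion–exclusion, the number of valid placements is Σ_{j=0}^{6} (−1)^j C(6,j)·(7−j)!.
Computing: 5040 − 4320 + 1800 − 480 + 90 − 12 + 1 = 2119.

2119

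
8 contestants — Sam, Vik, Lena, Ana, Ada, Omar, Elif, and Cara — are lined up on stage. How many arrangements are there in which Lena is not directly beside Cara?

There are 8! = 40320 arrangements in all. If Lena and Cara are adjacent, merging them into one block gives 2·(7)! = 10080 arrangements.
Complementary counting: 40320 − 10080 = 30240.

30240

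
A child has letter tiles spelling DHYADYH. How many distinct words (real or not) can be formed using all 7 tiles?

630

Letter multiplicities in DHYADYH: A×1, D×2, H×2, Y×2.
Dividing 7! = 5040 by 2!·2!·2! = 8 for the repeated letters gives 630.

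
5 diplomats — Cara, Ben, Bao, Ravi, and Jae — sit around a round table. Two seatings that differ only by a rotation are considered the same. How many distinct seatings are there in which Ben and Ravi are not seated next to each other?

12

Without the restriction there are (4)! = 24 seatings.
Those with Ben next to Ravi: fuse the pair into one unit and seat 4 units around a circle — 2·(3)! = 12.
Subtracting, 24 − 12 = 12.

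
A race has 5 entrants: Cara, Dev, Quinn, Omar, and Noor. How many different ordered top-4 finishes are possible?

This is an ordered selection of 4 from 5: P(5,4).
That gives 5 × 4 × 3 × 2 = 120.

120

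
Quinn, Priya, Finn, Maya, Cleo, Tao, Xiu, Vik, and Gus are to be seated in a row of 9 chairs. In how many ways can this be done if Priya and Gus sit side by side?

Glue Priya and Gus into one block (2 internal orders), leaving 8 units to arrange in a row.
That gives 2 × 8! = 2 × 40320 = 80640.

80640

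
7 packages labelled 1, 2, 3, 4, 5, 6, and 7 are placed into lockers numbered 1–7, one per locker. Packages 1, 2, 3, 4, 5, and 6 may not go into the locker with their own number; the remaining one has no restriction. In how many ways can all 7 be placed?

2119

Let Aᵢ (for 1 ≤ i ≤ 6) be the placements that put package i in its forbidden locker. Any j of these fix j positions, leaving (7−j)! ways to fill the rest, and there are C(6,j) ways to pick which j.
By inclusion–exclusion, the number of valid placements is Σ_{j=0}^{6} (−1)^j C(6,j)·(7−j)!.
Computing: 5040 − 4320 + 1800 − 480 + 90 − 12 + 1 = 2119.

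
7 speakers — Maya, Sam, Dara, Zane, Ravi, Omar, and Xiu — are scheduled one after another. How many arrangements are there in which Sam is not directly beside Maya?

Of the 7! = 5040 arrangements, those with Sam and Maya adjacent number 2 × 6! = 1440 (treat the pair as a block with 2 internal orders).
Complementary counting: 5040 − 1440 = 3600.

3600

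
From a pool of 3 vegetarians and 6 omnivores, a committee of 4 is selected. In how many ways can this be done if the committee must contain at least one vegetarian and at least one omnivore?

111

With no constraint there are C(9,4) = 126 possible selections.
Subtract selections that omit an entire group: no vegetarians → C(6,4) = 15; no omnivores → C(3,4) = 0.
Both groups omitted at once is impossible, so 126 − 15 = 111.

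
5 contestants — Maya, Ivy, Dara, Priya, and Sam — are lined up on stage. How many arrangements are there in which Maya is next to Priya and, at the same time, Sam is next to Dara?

Treat {Maya,Priya} as one block (2 orders) and {Sam,Dara} as another (2 orders).
That leaves 3 units to arrange: 2 × 2 × 3! = 4 × 6 = 24.

24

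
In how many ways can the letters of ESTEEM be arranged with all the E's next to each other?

24

Treat the 3 copies of E as a single block. The multiset to arrange is then {EEE, M, S, T}, 4 items in all.
All 4 items are distinct, so there are (4)! = 24 arrangements.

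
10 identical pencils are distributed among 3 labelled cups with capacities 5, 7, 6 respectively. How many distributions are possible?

35

Ignoring the caps, the number of non-negative solutions to x_1+…+x_3 = 10 is C(12,2) = 66.
Subtract solutions that violate a single cap (substitute x_i' = x_i − (cap_i+1)): x_1 ≥ 6 gives C(6,2) = 15; x_2 ≥ 8 gives C(4,2) = 6; x_3 ≥ 7 gives C(5,2) = 10. Together 31.
No two caps can be exceeded simultaneously, so the pair terms are all 0.
By inclusion–exclusion the count is 66 − 31 + 0 = 35.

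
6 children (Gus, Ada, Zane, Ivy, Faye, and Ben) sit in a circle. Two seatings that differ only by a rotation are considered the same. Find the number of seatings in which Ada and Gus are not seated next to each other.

72

Without the restriction there are (5)! = 120 seatings.
Seatings with Ada beside Gus: treat them as a block with 2 internal orders, giving 2 × (4)! = 48.
Subtracting, 120 − 48 = 72.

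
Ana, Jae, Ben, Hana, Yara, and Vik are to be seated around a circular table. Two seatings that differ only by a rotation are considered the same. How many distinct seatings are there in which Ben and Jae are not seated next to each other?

Without the restriction there are (5)! = 120 seatings.
Those with Ben next to Jae: fuse the pair into one unit and seat 5 units around a circle — 2·(4)! = 48.
Subtracting, 120 − 48 = 72.

72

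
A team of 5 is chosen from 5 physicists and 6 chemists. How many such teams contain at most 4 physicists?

461

Split by how many physicists are chosen (0 through 4).
Sum: C(5,0)·C(6,5) + C(5,1)·C(6,4) + C(5,2)·C(6,3) + C(5,3)·C(6,2) + C(5,4)·C(6,1) = 6 + 75 + 200 + 150 + 30 = 461.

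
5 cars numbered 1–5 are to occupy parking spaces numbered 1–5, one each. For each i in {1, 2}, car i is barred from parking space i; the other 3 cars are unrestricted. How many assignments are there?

78

Let Aᵢ (for i ∈ {1, 2}) be the placements that put car i in its forbidden parking space. Any j of these fix j positions, leaving (5−j)! ways to fill the rest, and there are C(2,j) ways to pick which j.
By inclusion–exclusion, the number of valid placements is Σ_{j=0}^{2} (−1)^j C(2,j)·(5−j)!.
Computing: 120 − 48 + 6 = 78.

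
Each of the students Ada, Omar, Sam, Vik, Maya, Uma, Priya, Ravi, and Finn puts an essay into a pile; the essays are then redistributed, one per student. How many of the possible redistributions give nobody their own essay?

133496

Count assignments avoiding every fixed point. For any j of the 9 students fixed to their own essay, the other 9−j can be arranged in (9−j)! ways.
By inclusion–exclusion this is Σ_{j=0}^{9} (−1)^j C(9,j)·(9−j)!.
Computing: 362880 − 362880 + 181440 − 60480 + 15120 − 3024 + 504 − 72 + 9 − 1 = 133496.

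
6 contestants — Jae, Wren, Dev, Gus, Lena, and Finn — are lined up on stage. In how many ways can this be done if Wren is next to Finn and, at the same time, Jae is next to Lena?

96

Treat {Wren,Finn} as one block (2 orders) and {Jae,Lena} as another (2 orders).
That leaves 4 units to arrange: 2 × 2 × 4! = 4 × 24 = 96.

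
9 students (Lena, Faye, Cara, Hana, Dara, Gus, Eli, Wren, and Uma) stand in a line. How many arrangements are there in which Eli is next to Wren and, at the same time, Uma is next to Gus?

20160

Treat {Eli,Wren} as one block (2 orders) and {Uma,Gus} as another (2 orders).
That leaves 7 units to arrange: 2 × 2 × 7! = 4 × 5040 = 20160.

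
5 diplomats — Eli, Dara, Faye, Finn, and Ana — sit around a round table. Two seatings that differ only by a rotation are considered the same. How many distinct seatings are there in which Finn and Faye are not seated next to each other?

12

All circular seatings of 5 people number (4)! = 24.
Seatings with Finn beside Faye: treat them as a block with 2 internal orders, giving 2 × (3)! = 12.
Subtracting, 24 − 12 = 12.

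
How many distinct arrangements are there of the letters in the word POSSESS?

Letter multiplicities in POSSESS: E×1, O×1, P×1, S×4.
Dividing 7! = 5040 by 4! = 24 for the repeated letters gives 210.

210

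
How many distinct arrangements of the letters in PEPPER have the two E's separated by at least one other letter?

There are 6!/(3!·2!) = 60 arrangements of PEPPER in total.
Arrangements with the E's together: treat EE as one letter, giving (5)!/(3!) = 20.
Subtracting, 60 − 20 = 40 arrangements keep the E's apart.

40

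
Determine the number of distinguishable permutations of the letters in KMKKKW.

30

Letter multiplicities in KMKKKW: K×4, M×1, W×1.
Dividing 6! = 720 by 4! = 24 for the repeated letters gives 30.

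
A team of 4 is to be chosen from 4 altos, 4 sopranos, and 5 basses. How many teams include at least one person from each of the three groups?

400

Unrestricted: C(13,4) = 715 ways to pick any 4 of the 13.
Selections missing a whole group: no altos → C(9,4) = 126; no sopranos → C(9,4) = 126; no basses → C(8,4) = 70.
Add back selections omitting two groups (i.e. drawn from a single group): C(4,4) + C(4,4) + C(5,4) = 7.
By inclusion–exclusion: 715 − 322 + 7 = 400.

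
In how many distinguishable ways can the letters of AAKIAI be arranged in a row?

60

The 6 letters of AAKIAI have repeats: A appearing 3 times and I appearing twice.
Dividing 6! = 720 by 3!·2! = 12 for the repeated letters gives 60.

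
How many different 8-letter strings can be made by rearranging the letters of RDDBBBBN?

840

RDDBBBBN has 8 letters with B appearing 4 times and D appearing twice.
The number of distinct arrangements is 8!/(4!·2!) = 40320/48 = 840.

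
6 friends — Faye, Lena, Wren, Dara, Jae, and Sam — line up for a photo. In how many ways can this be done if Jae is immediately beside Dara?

Glue Jae and Dara into one block (2 internal orders), leaving 5 units to arrange in a row.
So the count is 2·(5)! = 240.

240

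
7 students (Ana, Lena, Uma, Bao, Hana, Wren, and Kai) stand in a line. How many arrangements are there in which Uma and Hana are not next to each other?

Of the 7! = 5040 arrangements, those with Uma and Hana adjacent number 2 × 6! = 1440 (treat the pair as a block with 2 internal orders).
Complementary counting: 5040 − 1440 = 3600.

3600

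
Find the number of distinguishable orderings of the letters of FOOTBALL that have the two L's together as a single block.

2520

Treat the 2 copies of L as a single block. The multiset to arrange is then {LL, A, B, F, O, O, T}, 7 items in all.
That gives (7)!/(2!) = 2520 arrangements.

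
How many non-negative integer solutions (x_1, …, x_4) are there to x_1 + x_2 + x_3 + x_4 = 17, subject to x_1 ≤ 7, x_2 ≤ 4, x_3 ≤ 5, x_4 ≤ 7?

By stars and bars, unrestricted non-negative solutions to x_1+…+x_4 = 17 number C(17+3,3) = 1140.
Subtract solutions that violate a single cap (substitute x_i' = x_i − (cap_i+1)): x_1 ≥ 8 gives C(12,3) = 220; x_2 ≥ 5 gives C(15,3) = 455; x_3 ≥ 6 gives C(14,3) = 364; x_4 ≥ 8 gives C(12,3) = 220. Together 1259.
Add back pairs where two caps are both exceeded: 35 + 20 + 4 + 84 + 35 + 20 = 198.
By inclusion–exclusion the count is 1140 − 1259 + 198 = 79.

79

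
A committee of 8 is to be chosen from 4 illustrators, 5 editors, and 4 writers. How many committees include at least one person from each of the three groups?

Total 8-person selections from all 13: C(13,8) = 1287.
Subtract selections that omit an entire group: no illustrators → C(9,8) = 9; no editors → C(8,8) = 1; no writers → C(9,8) = 9.
Add back selections omitting two groups (i.e. drawn from a single group): C(4,8) + C(5,8) + C(4,8) = 0.
By inclusion–exclusion: 1287 − 19 + 0 = 1268.

1268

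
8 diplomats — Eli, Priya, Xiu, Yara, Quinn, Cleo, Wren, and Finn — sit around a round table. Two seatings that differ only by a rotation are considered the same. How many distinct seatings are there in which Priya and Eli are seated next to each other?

1440

Glue Priya and Eli into a block (2 internal orders). Seating 7 units around a circle gives (6)! arrangements.
So 2 × (6)! = 2 × 720 = 1440.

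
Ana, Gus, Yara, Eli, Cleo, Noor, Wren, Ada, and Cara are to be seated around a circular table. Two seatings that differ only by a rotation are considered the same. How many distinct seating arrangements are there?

40320

Seat Ana anywhere (absorbing the rotational symmetry), then permute the other 8: (8)! = 40320.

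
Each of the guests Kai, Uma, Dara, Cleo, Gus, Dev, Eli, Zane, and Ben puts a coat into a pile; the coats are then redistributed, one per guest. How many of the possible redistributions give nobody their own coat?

This is the derangement count D_9: permutations of 9 items with no fixed point.
By inclusion–exclusion this is Σ_{j=0}^{9} (−1)^j C(9,j)·(9−j)!.
Computing: 362880 − 362880 + 181440 − 60480 + 15120 − 3024 + 504 − 72 + 9 − 1 = 133496.

133496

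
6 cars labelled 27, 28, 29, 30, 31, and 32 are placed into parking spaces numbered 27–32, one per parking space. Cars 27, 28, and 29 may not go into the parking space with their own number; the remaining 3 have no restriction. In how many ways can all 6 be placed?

Let Aᵢ (for i ∈ {27, 28, 29}) be the placements that put car i in its forbidden parking space. Any j of these fix j positions, leaving (6−j)! ways to fill the rest, and there are C(3,j) ways to pick which j.
By inclusion–exclusion, the number of valid placements is Σ_{j=0}^{3} (−1)^j C(3,j)·(6−j)!.
Computing: 720 − 360 + 72 − 6 = 426.

426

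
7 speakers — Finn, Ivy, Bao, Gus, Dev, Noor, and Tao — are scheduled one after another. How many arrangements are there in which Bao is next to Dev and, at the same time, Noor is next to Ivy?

Treat {Bao,Dev} as one block (2 orders) and {Noor,Ivy} as another (2 orders).
That leaves 5 units to arrange: 2 × 2 × 5! = 4 × 120 = 480.

480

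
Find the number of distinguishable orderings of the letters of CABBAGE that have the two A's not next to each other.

900

Total arrangements of CABBAGE: 7!/(2!·2!) = 1260.
If the two A's are adjacent, glue them into one block, leaving 6 items to arrange: (6)!/(2!) = 360 ways.
Subtracting, 1260 − 360 = 900 arrangements keep the A's apart.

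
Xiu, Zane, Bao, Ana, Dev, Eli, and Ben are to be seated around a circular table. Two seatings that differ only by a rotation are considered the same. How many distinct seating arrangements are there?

720

Seat Xiu anywhere (absorbing the rotational symmetry), then permute the other 6: (6)! = 720.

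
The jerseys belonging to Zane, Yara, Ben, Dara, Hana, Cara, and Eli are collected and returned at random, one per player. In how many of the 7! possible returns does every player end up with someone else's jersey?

This is the derangement count D_7: permutations of 7 items with no fixed point.
By inclusion–exclusion this is Σ_{j=0}^{7} (−1)^j C(7,j)·(7−j)!.
Computing: 5040 − 5040 + 2520 − 840 + 210 − 42 + 7 − 1 = 1854.

1854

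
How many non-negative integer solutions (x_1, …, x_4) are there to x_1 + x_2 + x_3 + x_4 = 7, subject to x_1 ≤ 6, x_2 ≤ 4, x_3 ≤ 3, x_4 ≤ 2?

Without the upper bounds there are C(10,3) = 120 ways to split 7 among 4 variables.
Subtract solutions that violate a single cap (substitute x_i' = x_i − (cap_i+1)): x_1 ≥ 7 gives C(3,3) = 1; x_2 ≥ 5 gives C(5,3) = 10; x_3 ≥ 4 gives C(6,3) = 20; x_4 ≥ 3 gives C(7,3) = 35. Together 66.
Add back pairs where two caps are both exceeded: 0 + 0 + 0 + 0 + 0 + 1 = 1.
By inclusion–exclusion the count is 120 − 66 + 1 = 55.

55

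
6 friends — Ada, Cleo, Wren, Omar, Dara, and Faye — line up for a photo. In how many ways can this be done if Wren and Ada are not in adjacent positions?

Of the 6! = 720 arrangements, those with Wren and Ada adjacent number 2 × 5! = 240 (treat the pair as a block with 2 internal orders).
Complementary counting: 720 − 240 = 480.

480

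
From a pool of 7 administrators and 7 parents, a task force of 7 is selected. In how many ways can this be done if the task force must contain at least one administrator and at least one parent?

Unrestricted: C(14,7) = 3432 ways to pick any 7 of the 14.
Selections missing a whole group: no administrators → C(7,7) = 1; no parents → C(7,7) = 1.
Both groups omitted at once is impossible, so 3432 − 2 = 3430.

3430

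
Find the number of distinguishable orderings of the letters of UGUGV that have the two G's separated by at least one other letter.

Total arrangements of UGUGV: 5!/(2!·2!) = 30.
Arrangements with the G's together: treat GG as one letter, giving (4)!/(2!) = 12.
Subtracting, 30 − 12 = 18 arrangements keep the G's apart.

18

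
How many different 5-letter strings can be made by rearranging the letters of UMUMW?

30

The 5 letters of UMUMW have repeats: M appearing twice and U appearing twice.
Dividing 5! = 120 by 2!·2! = 4 for the repeated letters gives 30.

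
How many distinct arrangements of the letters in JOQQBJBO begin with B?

630

Fix B in the first position and arrange the remaining 7 letters.
Those 7 letters have J appearing twice, O appearing twice, and Q appearing twice, giving (7)!/(2!·2!·2!) = 630.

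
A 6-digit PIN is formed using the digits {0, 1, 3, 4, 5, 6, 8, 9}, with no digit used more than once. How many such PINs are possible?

With no repetition, fill the 6 digits in order: 8 choices, then 7, down to 3.
8 × 7 × 6 × 5 × 4 × 3 = 20160.

20160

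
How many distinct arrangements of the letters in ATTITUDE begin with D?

Fix D in the first position and arrange the remaining 7 letters.
Those 7 letters have T appearing 3 times, giving (7)!/(3!) = 840.

840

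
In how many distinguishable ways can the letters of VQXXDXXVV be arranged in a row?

The 9 letters of VQXXDXXVV have repeats: V appearing 3 times and X appearing 4 times.
Dividing 9! = 362880 by 4!·3! = 144 for the repeated letters gives 2520.

2520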